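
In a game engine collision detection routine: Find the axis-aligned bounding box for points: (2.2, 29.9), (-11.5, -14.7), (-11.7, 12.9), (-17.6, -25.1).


x range: [-17.6, 2.2]
y range: [-25.1, 29.9]
Bounding box: (-17.6,-25.1) to (2.2,29.9)

(-17.6,-25.1) to (2.2,29.9)


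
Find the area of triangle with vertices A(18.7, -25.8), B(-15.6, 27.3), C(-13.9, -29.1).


Area = |x_A(y_B-y_C) + x_B(y_C-y_A) + x_C(y_A-y_B)|/2
= |1054.68 + 51.48 + 738.09|/2
= 1844.25/2 = 922.125

922.125


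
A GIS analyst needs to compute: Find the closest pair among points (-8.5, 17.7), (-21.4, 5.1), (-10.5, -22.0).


d(P0,P1) = 18.0325, d(P0,P2) = 39.7503, d(P1,P2) = 29.2099
Closest: P0 and P1

Closest pair: (-8.5, 17.7) and (-21.4, 5.1), distance = 18.0325


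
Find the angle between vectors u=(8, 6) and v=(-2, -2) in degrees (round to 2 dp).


u.v = -28, |u| = sqrt(100) = 10, |v| = sqrt(8) = 2.8284
cos(theta) = u.v/(|u||v|) = -28/sqrt(800) = -0.989949
theta = acos(-0.989949) = 171.87 degrees

171.87 degrees


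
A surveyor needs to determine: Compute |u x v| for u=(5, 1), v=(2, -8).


|u x v| = |5*(-8) - 1*2|
= |(-40) - 2| = 42

42


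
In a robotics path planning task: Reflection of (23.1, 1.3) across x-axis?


Reflection over x-axis: (x,y) -> (x,-y)
(23.1, 1.3) -> (23.1, -1.3)

(23.1, -1.3)


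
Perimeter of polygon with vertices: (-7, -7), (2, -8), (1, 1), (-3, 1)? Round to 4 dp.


Sides: (-7, -7)->(2, -8): sqrt(82) = 9.055385, (2, -8)->(1, 1): sqrt(82) = 9.055385, (1, 1)->(-3, 1): sqrt(16) = 4, (-3, 1)->(-7, -7): sqrt(80) = 8.944272
Sum = 31.055042
Perimeter = 31.055

31.055


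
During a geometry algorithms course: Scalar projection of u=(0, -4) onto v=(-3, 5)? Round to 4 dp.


u.v = -20, |v| = sqrt(34) = 5.831
Scalar projection = u.v / |v| = -20 / sqrt(34) = -3.43

-3.43


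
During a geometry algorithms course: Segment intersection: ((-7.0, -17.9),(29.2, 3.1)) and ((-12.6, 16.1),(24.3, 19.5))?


Cross products: d1=-1273.64, d2=-621.82, d3=1348.4, d4=696.58
d1*d2 < 0 and d3*d4 < 0? no

No, they don't intersect


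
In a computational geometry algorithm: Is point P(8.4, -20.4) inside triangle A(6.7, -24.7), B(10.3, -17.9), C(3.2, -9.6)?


Cross products: AB x AP = 3.92, BC x BP = 33.52, CA x CP = 40.72
All same sign? yes

Yes, inside


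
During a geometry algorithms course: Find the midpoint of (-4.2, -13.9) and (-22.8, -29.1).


M = (((-4.2)+(-22.8))/2, ((-13.9)+(-29.1))/2)
= (-13.5, -21.5)

(-13.5, -21.5)


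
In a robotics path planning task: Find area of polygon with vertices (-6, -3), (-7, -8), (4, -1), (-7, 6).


Shoelace sum: ((-6)*(-8) - (-7)*(-3)) + ((-7)*(-1) - 4*(-8)) + (4*6 - (-7)*(-1)) + ((-7)*(-3) - (-6)*6)
= 140
Area = |140|/2 = 70

70


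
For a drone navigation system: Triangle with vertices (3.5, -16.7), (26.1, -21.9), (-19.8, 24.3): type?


Side lengths squared: AB^2=537.8, BC^2=4241.25, CA^2=2223.89
Sorted: [537.8, 2223.89, 4241.25]
By sides: Scalene, By angles: Obtuse

Scalene, Obtuse


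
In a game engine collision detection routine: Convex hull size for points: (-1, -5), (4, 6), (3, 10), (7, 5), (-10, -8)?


Convex hull vertices (CCW): (-10, -8), (-1, -5), (7, 5), (3, 10)
Count = 4

4


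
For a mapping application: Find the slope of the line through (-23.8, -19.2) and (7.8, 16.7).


slope = (y2-y1)/(x2-x1) = (16.7-(-19.2))/(7.8-(-23.8)) = 35.9/31.6 = 1.1361

1.1361


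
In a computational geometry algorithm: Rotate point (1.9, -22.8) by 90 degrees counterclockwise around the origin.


90° CCW: (x,y) -> (-y, x)
(1.9,-22.8) -> (22.8, 1.9)

(22.8, 1.9)


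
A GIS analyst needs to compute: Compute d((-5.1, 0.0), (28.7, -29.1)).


dx=33.8, dy=-29.1
d^2 = 33.8^2 + (-29.1)^2 = 1989.25
d = sqrt(1989.25) = 44.601

44.601


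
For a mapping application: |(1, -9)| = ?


|u| = sqrt(1^2 + (-9)^2) = sqrt(82) = 9.0554

9.0554


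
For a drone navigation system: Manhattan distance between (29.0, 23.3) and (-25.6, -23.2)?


|29-(-25.6)| + |23.3-(-23.2)| = 54.6 + 46.5 = 101.1

101.1


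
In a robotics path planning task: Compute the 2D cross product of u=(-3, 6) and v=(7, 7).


u x v = u_x*v_y - u_y*v_x = (-3)*7 - 6*7
= (-21) - 42 = -63

-63


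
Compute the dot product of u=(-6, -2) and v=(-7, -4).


u . v = u_x*v_x + u_y*v_y = (-6)*(-7) + (-2)*(-4)
= 42 + 8 = 50

50


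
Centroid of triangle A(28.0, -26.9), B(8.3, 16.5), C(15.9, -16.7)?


Centroid = ((x_A+x_B+x_C)/3, (y_A+y_B+y_C)/3)
= ((28+8.3+15.9)/3, ((-26.9)+16.5+(-16.7))/3)
= (17.4, -9.0333)

(17.4, -9.0333)


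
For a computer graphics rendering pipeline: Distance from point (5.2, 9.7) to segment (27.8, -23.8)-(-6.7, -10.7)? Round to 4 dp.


Project P onto AB: t = 0.8948 (clamped to [0,1])
Closest point on segment: (-3.0695, -12.0785)
Distance: 23.2957

23.2957


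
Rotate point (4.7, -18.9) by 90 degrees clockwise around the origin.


90° CW: (x,y) -> (y, -x)
(4.7,-18.9) -> (-18.9, -4.7)

(-18.9, -4.7)


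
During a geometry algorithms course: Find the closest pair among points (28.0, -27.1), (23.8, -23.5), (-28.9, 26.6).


d(P0,P1) = 5.5317, d(P0,P2) = 78.2387, d(P1,P2) = 72.7138
Closest: P0 and P1

Closest pair: (28.0, -27.1) and (23.8, -23.5), distance = 5.5317


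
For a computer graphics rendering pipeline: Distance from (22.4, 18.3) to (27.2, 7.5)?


dx=4.8, dy=-10.8
d^2 = 4.8^2 + (-10.8)^2 = 139.68
d = sqrt(139.68) = 11.8186

11.8186


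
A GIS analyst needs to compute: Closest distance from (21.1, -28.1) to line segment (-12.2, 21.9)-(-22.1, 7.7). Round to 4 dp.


Project P onto AB: t = 1 (clamped to [0,1])
Closest point on segment: (-22.1, 7.7)
Distance: 56.106

56.106


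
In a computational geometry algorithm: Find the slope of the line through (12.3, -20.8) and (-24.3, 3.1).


slope = (y2-y1)/(x2-x1) = (3.1-(-20.8))/((-24.3)-12.3) = 23.9/(-36.6) = -0.653

-0.653


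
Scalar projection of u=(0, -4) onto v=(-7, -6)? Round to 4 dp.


u.v = 24, |v| = sqrt(85) = 9.2195
Scalar projection = u.v / |v| = 24 / sqrt(85) = 2.6032

2.6032


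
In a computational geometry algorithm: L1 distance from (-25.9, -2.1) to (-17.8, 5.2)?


|(-25.9)-(-17.8)| + |(-2.1)-5.2| = 8.1 + 7.3 = 15.4

15.4


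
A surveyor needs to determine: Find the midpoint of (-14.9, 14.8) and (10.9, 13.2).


M = (((-14.9)+10.9)/2, (14.8+13.2)/2)
= (-2, 14)

(-2, 14)


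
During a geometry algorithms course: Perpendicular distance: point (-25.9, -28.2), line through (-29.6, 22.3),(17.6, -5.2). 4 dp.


|cross product| = 2281.85
|line direction| = sqrt(2984.09) = 54.6268
Distance = 2281.85/sqrt(2984.09) = 41.7716

41.7716


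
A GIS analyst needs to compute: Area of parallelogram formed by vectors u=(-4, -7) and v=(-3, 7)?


|u x v| = |(-4)*7 - (-7)*(-3)|
= |(-28) - 21| = 49

49


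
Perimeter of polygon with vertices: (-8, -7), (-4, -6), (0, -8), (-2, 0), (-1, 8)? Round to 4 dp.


Sides: (-8, -7)->(-4, -6): sqrt(17) = 4.123106, (-4, -6)->(0, -8): sqrt(20) = 4.472136, (0, -8)->(-2, 0): sqrt(68) = 8.246211, (-2, 0)->(-1, 8): sqrt(65) = 8.062258, (-1, 8)->(-8, -7): sqrt(274) = 16.552945
Sum = 41.456656
Perimeter = 41.4567

41.4567


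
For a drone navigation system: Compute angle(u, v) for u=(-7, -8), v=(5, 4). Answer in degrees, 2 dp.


u.v = -67, |u| = sqrt(113) = 10.6301, |v| = sqrt(41) = 6.4031
cos(theta) = u.v/(|u||v|) = -67/sqrt(4633) = -0.984337
theta = acos(-0.984337) = 169.85 degrees

169.85 degrees


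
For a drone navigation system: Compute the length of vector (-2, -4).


|u| = sqrt((-2)^2 + (-4)^2) = sqrt(20) = 4.4721

4.4721


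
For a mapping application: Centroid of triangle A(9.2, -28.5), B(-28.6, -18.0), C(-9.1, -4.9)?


Centroid = ((x_A+x_B+x_C)/3, (y_A+y_B+y_C)/3)
= ((9.2+(-28.6)+(-9.1))/3, ((-28.5)+(-18)+(-4.9))/3)
= (-9.5, -17.1333)

(-9.5, -17.1333)


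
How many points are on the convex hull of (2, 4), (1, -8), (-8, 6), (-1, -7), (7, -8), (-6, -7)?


Convex hull vertices (CCW): (-8, 6), (-6, -7), (1, -8), (7, -8), (2, 4)
Count = 5

5


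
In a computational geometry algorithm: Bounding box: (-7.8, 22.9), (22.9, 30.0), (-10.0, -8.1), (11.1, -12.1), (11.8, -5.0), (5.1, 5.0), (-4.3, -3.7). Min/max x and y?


x range: [-10, 22.9]
y range: [-12.1, 30]
Bounding box: (-10,-12.1) to (22.9,30)

(-10,-12.1) to (22.9,30)


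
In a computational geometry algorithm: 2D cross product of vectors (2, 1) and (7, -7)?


u x v = u_x*v_y - u_y*v_x = 2*(-7) - 1*7
= (-14) - 7 = -21

-21


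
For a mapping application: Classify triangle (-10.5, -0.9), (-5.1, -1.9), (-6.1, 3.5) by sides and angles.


Side lengths squared: AB^2=30.16, BC^2=30.16, CA^2=38.72
Sorted: [30.16, 30.16, 38.72]
By sides: Isosceles, By angles: Acute

Isosceles, Acute


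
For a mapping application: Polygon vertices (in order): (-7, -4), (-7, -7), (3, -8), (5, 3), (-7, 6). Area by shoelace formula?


Shoelace sum: ((-7)*(-7) - (-7)*(-4)) + ((-7)*(-8) - 3*(-7)) + (3*3 - 5*(-8)) + (5*6 - (-7)*3) + ((-7)*(-4) - (-7)*6)
= 268
Area = |268|/2 = 134

134


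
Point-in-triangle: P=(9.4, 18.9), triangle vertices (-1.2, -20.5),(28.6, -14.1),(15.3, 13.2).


Cross products: AB x AP = 1106.28, BC x BP = 85.26, CA x CP = -292.88
All same sign? no

No, outside


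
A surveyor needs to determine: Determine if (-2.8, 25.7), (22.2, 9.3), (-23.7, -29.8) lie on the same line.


Cross product: (22.2-(-2.8))*((-29.8)-25.7) - (9.3-25.7)*((-23.7)-(-2.8))
= -1730.26

No, not collinear


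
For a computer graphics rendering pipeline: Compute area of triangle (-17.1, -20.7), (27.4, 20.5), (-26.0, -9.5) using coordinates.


Area = |x_A(y_B-y_C) + x_B(y_C-y_A) + x_C(y_A-y_B)|/2
= |(-513) + 306.88 + 1071.2|/2
= 865.08/2 = 432.54

432.54


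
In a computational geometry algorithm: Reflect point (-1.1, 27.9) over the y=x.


Reflection over y=x: (x,y) -> (y,x)
(-1.1, 27.9) -> (27.9, -1.1)

(27.9, -1.1)


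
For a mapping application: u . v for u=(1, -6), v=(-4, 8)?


u . v = u_x*v_x + u_y*v_y = 1*(-4) + (-6)*8
= (-4) + (-48) = -52

-52


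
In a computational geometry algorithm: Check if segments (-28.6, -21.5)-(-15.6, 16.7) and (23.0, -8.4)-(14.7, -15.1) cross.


Cross products: d1=-236.99, d2=-466.95, d3=-1800.82, d4=-1570.86
d1*d2 < 0 and d3*d4 < 0? no

No, they don't intersect


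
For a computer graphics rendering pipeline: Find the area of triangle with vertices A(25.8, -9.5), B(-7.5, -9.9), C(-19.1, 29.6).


Area = |x_A(y_B-y_C) + x_B(y_C-y_A) + x_C(y_A-y_B)|/2
= |(-1019.1) + (-293.25) + (-7.64)|/2
= 1319.99/2 = 659.995

659.995


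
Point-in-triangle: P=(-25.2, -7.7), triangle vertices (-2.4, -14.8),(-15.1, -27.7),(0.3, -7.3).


Cross products: AB x AP = -384.29, BC x BP = 514.04, CA x CP = -190.17
All same sign? no

No, outside


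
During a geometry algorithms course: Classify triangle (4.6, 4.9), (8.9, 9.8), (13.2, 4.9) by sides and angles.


Side lengths squared: AB^2=42.5, BC^2=42.5, CA^2=73.96
Sorted: [42.5, 42.5, 73.96]
By sides: Isosceles, By angles: Acute

Isosceles, Acute


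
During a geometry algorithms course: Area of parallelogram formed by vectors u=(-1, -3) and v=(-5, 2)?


|u x v| = |(-1)*2 - (-3)*(-5)|
= |(-2) - 15| = 17

17


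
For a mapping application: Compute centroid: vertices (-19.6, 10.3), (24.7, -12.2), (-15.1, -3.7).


Centroid = ((x_A+x_B+x_C)/3, (y_A+y_B+y_C)/3)
= (((-19.6)+24.7+(-15.1))/3, (10.3+(-12.2)+(-3.7))/3)
= (-3.3333, -1.8667)

(-3.3333, -1.8667)


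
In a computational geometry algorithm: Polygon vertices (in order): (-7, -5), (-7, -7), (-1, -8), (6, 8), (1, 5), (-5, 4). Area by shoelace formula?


Shoelace sum: ((-7)*(-7) - (-7)*(-5)) + ((-7)*(-8) - (-1)*(-7)) + ((-1)*8 - 6*(-8)) + (6*5 - 1*8) + (1*4 - (-5)*5) + ((-5)*(-5) - (-7)*4)
= 207
Area = |207|/2 = 103.5

103.5


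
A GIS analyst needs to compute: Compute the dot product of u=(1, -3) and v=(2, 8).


u . v = u_x*v_x + u_y*v_y = 1*2 + (-3)*8
= 2 + (-24) = -22

-22


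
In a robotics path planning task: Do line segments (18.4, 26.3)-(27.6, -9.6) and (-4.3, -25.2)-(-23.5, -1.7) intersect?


Cross products: d1=-1522.25, d2=-1049.17, d3=-1288.73, d4=-1761.81
d1*d2 < 0 and d3*d4 < 0? no

No, they don't intersect


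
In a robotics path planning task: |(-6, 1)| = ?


|u| = sqrt((-6)^2 + 1^2) = sqrt(37) = 6.0828

6.0828


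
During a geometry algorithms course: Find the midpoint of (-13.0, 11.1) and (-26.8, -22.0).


M = (((-13)+(-26.8))/2, (11.1+(-22))/2)
= (-19.9, -5.45)

(-19.9, -5.45)


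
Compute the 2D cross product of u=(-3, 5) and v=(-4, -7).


u x v = u_x*v_y - u_y*v_x = (-3)*(-7) - 5*(-4)
= 21 - (-20) = 41

41


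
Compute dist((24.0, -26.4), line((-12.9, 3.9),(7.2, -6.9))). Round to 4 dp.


|cross product| = 210.51
|line direction| = sqrt(520.65) = 22.8178
Distance = 210.51/sqrt(520.65) = 9.2257

9.2257


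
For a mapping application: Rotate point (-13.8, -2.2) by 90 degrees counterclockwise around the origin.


90° CCW: (x,y) -> (-y, x)
(-13.8,-2.2) -> (2.2, -13.8)

(2.2, -13.8)


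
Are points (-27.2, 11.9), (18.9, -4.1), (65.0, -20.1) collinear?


Cross product: (18.9-(-27.2))*((-20.1)-11.9) - ((-4.1)-11.9)*(65-(-27.2))
= 0

Yes, collinear


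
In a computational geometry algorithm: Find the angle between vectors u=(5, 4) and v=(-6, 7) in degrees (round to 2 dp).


u.v = -2, |u| = sqrt(41) = 6.4031, |v| = sqrt(85) = 9.2195
cos(theta) = u.v/(|u||v|) = -2/sqrt(3485) = -0.033879
theta = acos(-0.033879) = 91.94 degrees

91.94 degrees


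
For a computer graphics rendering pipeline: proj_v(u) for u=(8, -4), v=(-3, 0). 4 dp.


u.v = -24, |v| = sqrt(9) = 3
Scalar projection = u.v / |v| = -24 / sqrt(9) = -8

-8


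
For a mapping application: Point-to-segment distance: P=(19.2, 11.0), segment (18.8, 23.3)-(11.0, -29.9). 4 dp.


Project P onto AB: t = 0.2253 (clamped to [0,1])
Closest point on segment: (17.043, 11.3163)
Distance: 2.1801

2.1801


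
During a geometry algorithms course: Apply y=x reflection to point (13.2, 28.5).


Reflection over y=x: (x,y) -> (y,x)
(13.2, 28.5) -> (28.5, 13.2)

(28.5, 13.2)


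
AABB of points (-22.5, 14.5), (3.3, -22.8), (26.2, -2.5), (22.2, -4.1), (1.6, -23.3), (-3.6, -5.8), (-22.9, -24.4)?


x range: [-22.9, 26.2]
y range: [-24.4, 14.5]
Bounding box: (-22.9,-24.4) to (26.2,14.5)

(-22.9,-24.4) to (26.2,14.5)


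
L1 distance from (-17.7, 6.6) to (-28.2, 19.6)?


|(-17.7)-(-28.2)| + |6.6-19.6| = 10.5 + 13 = 23.5

23.5


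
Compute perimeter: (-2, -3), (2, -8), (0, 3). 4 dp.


Sides: (-2, -3)->(2, -8): sqrt(41) = 6.403124, (2, -8)->(0, 3): sqrt(125) = 11.18034, (0, 3)->(-2, -3): sqrt(40) = 6.324555
Sum = 23.908019
Perimeter = 23.908

23.908


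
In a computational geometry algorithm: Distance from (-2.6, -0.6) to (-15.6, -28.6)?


dx=-13, dy=-28
d^2 = (-13)^2 + (-28)^2 = 953
d = sqrt(953) = 30.8707

30.8707


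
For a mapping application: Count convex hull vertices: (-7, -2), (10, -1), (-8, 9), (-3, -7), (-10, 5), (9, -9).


Convex hull vertices (CCW): (-10, 5), (-7, -2), (-3, -7), (9, -9), (10, -1), (-8, 9)
Count = 6

6


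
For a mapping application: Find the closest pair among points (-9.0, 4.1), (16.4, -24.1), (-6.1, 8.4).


d(P0,P1) = 37.9526, d(P0,P2) = 5.1865, d(P1,P2) = 39.5285
Closest: P0 and P2

Closest pair: (-9.0, 4.1) and (-6.1, 8.4), distance = 5.1865


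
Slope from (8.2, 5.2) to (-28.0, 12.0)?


slope = (y2-y1)/(x2-x1) = (12-5.2)/((-28)-8.2) = 6.8/(-36.2) = -0.1878

-0.1878


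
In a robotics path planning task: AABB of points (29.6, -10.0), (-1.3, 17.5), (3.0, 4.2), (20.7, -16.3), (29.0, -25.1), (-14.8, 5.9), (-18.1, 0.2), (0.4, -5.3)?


x range: [-18.1, 29.6]
y range: [-25.1, 17.5]
Bounding box: (-18.1,-25.1) to (29.6,17.5)

(-18.1,-25.1) to (29.6,17.5)


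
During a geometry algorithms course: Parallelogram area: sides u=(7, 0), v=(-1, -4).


|u x v| = |7*(-4) - 0*(-1)|
= |(-28) - 0| = 28

28


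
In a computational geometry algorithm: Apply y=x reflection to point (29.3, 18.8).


Reflection over y=x: (x,y) -> (y,x)
(29.3, 18.8) -> (18.8, 29.3)

(18.8, 29.3)


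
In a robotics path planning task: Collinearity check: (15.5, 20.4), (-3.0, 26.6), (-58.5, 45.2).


Cross product: ((-3)-15.5)*(45.2-20.4) - (26.6-20.4)*((-58.5)-15.5)
= 0

Yes, collinear


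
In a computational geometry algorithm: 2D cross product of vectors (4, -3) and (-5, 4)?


u x v = u_x*v_y - u_y*v_x = 4*4 - (-3)*(-5)
= 16 - 15 = 1

1


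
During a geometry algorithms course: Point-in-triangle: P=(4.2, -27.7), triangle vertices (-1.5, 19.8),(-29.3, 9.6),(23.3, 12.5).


Cross products: AB x AP = 1378.64, BC x BP = -2059.13, CA x CP = 1136.39
All same sign? no

No, outside


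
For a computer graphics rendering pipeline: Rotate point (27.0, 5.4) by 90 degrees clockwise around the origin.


90° CW: (x,y) -> (y, -x)
(27,5.4) -> (5.4, -27)

(5.4, -27)


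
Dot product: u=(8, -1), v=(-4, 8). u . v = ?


u . v = u_x*v_x + u_y*v_y = 8*(-4) + (-1)*8
= (-32) + (-8) = -40

-40


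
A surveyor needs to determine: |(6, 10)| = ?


|u| = sqrt(6^2 + 10^2) = sqrt(136) = 11.6619

11.6619


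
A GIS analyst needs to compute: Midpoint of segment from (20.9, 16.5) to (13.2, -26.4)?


M = ((20.9+13.2)/2, (16.5+(-26.4))/2)
= (17.05, -4.95)

(17.05, -4.95)


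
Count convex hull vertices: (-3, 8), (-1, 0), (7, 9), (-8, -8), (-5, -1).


Convex hull vertices (CCW): (-8, -8), (7, 9), (-3, 8)
Count = 3

3


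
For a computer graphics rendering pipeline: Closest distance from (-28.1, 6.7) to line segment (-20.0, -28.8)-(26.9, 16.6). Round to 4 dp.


Project P onto AB: t = 0.2891 (clamped to [0,1])
Closest point on segment: (-6.441, -15.6746)
Distance: 31.1406

31.1406


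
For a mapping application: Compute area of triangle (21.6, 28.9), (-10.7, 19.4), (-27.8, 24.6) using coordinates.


Area = |x_A(y_B-y_C) + x_B(y_C-y_A) + x_C(y_A-y_B)|/2
= |(-112.32) + 46.01 + (-264.1)|/2
= 330.41/2 = 165.205

165.205


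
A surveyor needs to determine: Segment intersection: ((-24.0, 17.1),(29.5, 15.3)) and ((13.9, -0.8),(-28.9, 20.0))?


Cross products: d1=22.2, d2=-1013.56, d3=-889.43, d4=146.33
d1*d2 < 0 and d3*d4 < 0? yes

Yes, they intersect


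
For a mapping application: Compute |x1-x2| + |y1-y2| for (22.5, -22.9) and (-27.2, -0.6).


|22.5-(-27.2)| + |(-22.9)-(-0.6)| = 49.7 + 22.3 = 72

72


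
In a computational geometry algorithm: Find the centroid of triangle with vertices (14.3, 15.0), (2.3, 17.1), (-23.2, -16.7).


Centroid = ((x_A+x_B+x_C)/3, (y_A+y_B+y_C)/3)
= ((14.3+2.3+(-23.2))/3, (15+17.1+(-16.7))/3)
= (-2.2, 5.1333)

(-2.2, 5.1333)


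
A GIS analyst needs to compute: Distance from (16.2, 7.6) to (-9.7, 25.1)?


dx=-25.9, dy=17.5
d^2 = (-25.9)^2 + 17.5^2 = 977.06
d = sqrt(977.06) = 31.258

31.258


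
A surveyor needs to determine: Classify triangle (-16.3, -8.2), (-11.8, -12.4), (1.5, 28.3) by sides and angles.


Side lengths squared: AB^2=37.89, BC^2=1833.38, CA^2=1649.09
Sorted: [37.89, 1649.09, 1833.38]
By sides: Scalene, By angles: Obtuse

Scalene, Obtuse


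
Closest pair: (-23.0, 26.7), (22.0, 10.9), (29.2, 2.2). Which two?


d(P0,P1) = 47.6932, d(P0,P2) = 57.6636, d(P1,P2) = 11.2929
Closest: P1 and P2

Closest pair: (22.0, 10.9) and (29.2, 2.2), distance = 11.2929


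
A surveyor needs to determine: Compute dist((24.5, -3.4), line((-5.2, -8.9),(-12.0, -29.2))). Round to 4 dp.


|cross product| = 565.51
|line direction| = sqrt(458.33) = 21.4086
Distance = 565.51/sqrt(458.33) = 26.415

26.415


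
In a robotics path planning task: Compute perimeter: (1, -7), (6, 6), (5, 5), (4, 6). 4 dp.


Sides: (1, -7)->(6, 6): sqrt(194) = 13.928388, (6, 6)->(5, 5): sqrt(2) = 1.414214, (5, 5)->(4, 6): sqrt(2) = 1.414214, (4, 6)->(1, -7): sqrt(178) = 13.341664
Sum = 30.09848
Perimeter = 30.0985

30.0985


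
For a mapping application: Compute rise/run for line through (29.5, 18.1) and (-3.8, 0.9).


slope = (y2-y1)/(x2-x1) = (0.9-18.1)/((-3.8)-29.5) = (-17.2)/(-33.3) = 0.5165

0.5165


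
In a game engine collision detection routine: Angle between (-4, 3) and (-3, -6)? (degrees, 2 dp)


u.v = -6, |u| = sqrt(25) = 5, |v| = sqrt(45) = 6.7082
cos(theta) = u.v/(|u||v|) = -6/sqrt(1125) = -0.178885
theta = acos(-0.178885) = 100.3 degrees

100.3 degrees


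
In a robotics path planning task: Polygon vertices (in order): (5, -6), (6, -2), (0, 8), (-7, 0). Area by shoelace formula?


Shoelace sum: (5*(-2) - 6*(-6)) + (6*8 - 0*(-2)) + (0*0 - (-7)*8) + ((-7)*(-6) - 5*0)
= 172
Area = |172|/2 = 86

86


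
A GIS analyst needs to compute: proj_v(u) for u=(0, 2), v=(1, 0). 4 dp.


u.v = 0, |v| = sqrt(1) = 1
Scalar projection = u.v / |v| = 0 / sqrt(1) = 0

0


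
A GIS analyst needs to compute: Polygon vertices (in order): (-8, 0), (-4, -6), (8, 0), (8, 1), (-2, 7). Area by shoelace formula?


Shoelace sum: ((-8)*(-6) - (-4)*0) + ((-4)*0 - 8*(-6)) + (8*1 - 8*0) + (8*7 - (-2)*1) + ((-2)*0 - (-8)*7)
= 218
Area = |218|/2 = 109

109


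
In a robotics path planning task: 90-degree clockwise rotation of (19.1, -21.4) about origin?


90° CW: (x,y) -> (y, -x)
(19.1,-21.4) -> (-21.4, -19.1)

(-21.4, -19.1)


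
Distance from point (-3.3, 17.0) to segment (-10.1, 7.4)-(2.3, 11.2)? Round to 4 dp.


Project P onto AB: t = 0.7182 (clamped to [0,1])
Closest point on segment: (-1.1944, 10.1291)
Distance: 7.1863

7.1863


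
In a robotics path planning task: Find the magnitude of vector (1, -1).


|u| = sqrt(1^2 + (-1)^2) = sqrt(2) = 1.4142

1.4142


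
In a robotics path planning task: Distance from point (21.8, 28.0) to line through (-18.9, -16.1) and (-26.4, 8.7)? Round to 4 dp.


|cross product| = 1340.11
|line direction| = sqrt(671.29) = 25.9093
Distance = 1340.11/sqrt(671.29) = 51.7232

51.7232


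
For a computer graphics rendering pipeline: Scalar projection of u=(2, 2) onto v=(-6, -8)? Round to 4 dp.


u.v = -28, |v| = sqrt(100) = 10
Scalar projection = u.v / |v| = -28 / sqrt(100) = -2.8

-2.8


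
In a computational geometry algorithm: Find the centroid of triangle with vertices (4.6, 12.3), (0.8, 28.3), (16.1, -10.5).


Centroid = ((x_A+x_B+x_C)/3, (y_A+y_B+y_C)/3)
= ((4.6+0.8+16.1)/3, (12.3+28.3+(-10.5))/3)
= (7.1667, 10.0333)

(7.1667, 10.0333)


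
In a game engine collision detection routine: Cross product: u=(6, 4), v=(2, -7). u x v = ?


u x v = u_x*v_y - u_y*v_x = 6*(-7) - 4*2
= (-42) - 8 = -50

-50


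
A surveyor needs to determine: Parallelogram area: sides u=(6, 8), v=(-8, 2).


|u x v| = |6*2 - 8*(-8)|
= |12 - (-64)| = 76

76


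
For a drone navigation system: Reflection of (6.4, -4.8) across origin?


Reflection over origin: (x,y) -> (-x,-y)
(6.4, -4.8) -> (-6.4, 4.8)

(-6.4, 4.8)


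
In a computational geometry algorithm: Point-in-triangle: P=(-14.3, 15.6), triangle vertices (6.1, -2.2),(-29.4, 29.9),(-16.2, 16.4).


Cross products: AB x AP = 22.94, BC x BP = 15.09, CA x CP = 17.5
All same sign? yes

Yes, inside


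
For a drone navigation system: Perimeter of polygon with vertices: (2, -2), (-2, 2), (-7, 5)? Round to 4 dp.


Sides: (2, -2)->(-2, 2): sqrt(32) = 5.656854, (-2, 2)->(-7, 5): sqrt(34) = 5.830952, (-7, 5)->(2, -2): sqrt(130) = 11.401754
Sum = 22.88956
Perimeter = 22.8896

22.8896


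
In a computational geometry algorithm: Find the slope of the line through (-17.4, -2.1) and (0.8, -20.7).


slope = (y2-y1)/(x2-x1) = ((-20.7)-(-2.1))/(0.8-(-17.4)) = (-18.6)/18.2 = -1.022

-1.022


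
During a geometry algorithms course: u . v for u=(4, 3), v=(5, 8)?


u . v = u_x*v_x + u_y*v_y = 4*5 + 3*8
= 20 + 24 = 44

44


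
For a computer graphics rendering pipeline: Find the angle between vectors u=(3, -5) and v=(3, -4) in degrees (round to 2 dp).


u.v = 29, |u| = sqrt(34) = 5.831, |v| = sqrt(25) = 5
cos(theta) = u.v/(|u||v|) = 29/sqrt(850) = 0.994692
theta = acos(0.994692) = 5.91 degrees

5.91 degrees


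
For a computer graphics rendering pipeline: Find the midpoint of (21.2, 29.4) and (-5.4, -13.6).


M = ((21.2+(-5.4))/2, (29.4+(-13.6))/2)
= (7.9, 7.9)

(7.9, 7.9)


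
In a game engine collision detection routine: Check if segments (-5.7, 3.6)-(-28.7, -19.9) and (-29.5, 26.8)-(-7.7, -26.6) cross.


Cross products: d1=765.16, d2=-975.34, d3=-1092.9, d4=647.6
d1*d2 < 0 and d3*d4 < 0? yes

Yes, they intersect


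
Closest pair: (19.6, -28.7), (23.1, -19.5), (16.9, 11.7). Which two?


d(P0,P1) = 9.8433, d(P0,P2) = 40.4901, d(P1,P2) = 31.8101
Closest: P0 and P1

Closest pair: (19.6, -28.7) and (23.1, -19.5), distance = 9.8433


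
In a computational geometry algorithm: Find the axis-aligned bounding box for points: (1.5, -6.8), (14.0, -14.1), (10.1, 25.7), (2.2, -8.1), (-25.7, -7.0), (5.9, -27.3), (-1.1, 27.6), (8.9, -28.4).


x range: [-25.7, 14]
y range: [-28.4, 27.6]
Bounding box: (-25.7,-28.4) to (14,27.6)

(-25.7,-28.4) to (14,27.6)


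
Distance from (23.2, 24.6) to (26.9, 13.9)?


dx=3.7, dy=-10.7
d^2 = 3.7^2 + (-10.7)^2 = 128.18
d = sqrt(128.18) = 11.3217

11.3217


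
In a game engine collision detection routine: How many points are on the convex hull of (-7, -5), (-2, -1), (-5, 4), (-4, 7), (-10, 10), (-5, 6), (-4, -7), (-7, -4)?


Convex hull vertices (CCW): (-10, 10), (-7, -5), (-4, -7), (-2, -1), (-4, 7)
Count = 5

5


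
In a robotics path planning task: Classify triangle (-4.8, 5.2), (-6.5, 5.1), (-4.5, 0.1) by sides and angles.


Side lengths squared: AB^2=2.9, BC^2=29, CA^2=26.1
Sorted: [2.9, 26.1, 29]
By sides: Scalene, By angles: Right

Scalene, Right


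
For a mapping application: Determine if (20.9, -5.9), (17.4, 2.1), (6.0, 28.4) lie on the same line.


Cross product: (17.4-20.9)*(28.4-(-5.9)) - (2.1-(-5.9))*(6-20.9)
= -0.85

No, not collinear


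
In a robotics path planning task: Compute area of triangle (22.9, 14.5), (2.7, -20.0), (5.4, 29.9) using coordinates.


Area = |x_A(y_B-y_C) + x_B(y_C-y_A) + x_C(y_A-y_B)|/2
= |(-1142.71) + 41.58 + 186.3|/2
= 914.83/2 = 457.415

457.415


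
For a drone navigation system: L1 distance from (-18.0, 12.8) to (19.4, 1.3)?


|(-18)-19.4| + |12.8-1.3| = 37.4 + 11.5 = 48.9

48.9


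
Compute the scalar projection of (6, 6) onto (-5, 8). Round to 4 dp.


u.v = 18, |v| = sqrt(89) = 9.434
Scalar projection = u.v / |v| = 18 / sqrt(89) = 1.908

1.908


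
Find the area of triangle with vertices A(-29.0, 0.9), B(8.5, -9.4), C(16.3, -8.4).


Area = |x_A(y_B-y_C) + x_B(y_C-y_A) + x_C(y_A-y_B)|/2
= |29 + (-79.05) + 167.89|/2
= 117.84/2 = 58.92

58.92


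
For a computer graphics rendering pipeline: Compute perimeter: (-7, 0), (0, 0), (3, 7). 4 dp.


Sides: (-7, 0)->(0, 0): sqrt(49) = 7, (0, 0)->(3, 7): sqrt(58) = 7.615773, (3, 7)->(-7, 0): sqrt(149) = 12.206556
Sum = 26.822329
Perimeter = 26.8223

26.8223


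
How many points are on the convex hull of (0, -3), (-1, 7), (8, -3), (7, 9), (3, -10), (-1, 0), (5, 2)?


Convex hull vertices (CCW): (-1, 0), (0, -3), (3, -10), (8, -3), (7, 9), (-1, 7)
Count = 6

6


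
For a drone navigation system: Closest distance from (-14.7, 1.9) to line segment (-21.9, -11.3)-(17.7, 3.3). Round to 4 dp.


Project P onto AB: t = 0.2683 (clamped to [0,1])
Closest point on segment: (-11.2773, -7.3835)
Distance: 9.8944

9.8944


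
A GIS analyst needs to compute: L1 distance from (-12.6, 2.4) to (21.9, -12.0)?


|(-12.6)-21.9| + |2.4-(-12)| = 34.5 + 14.4 = 48.9

48.9


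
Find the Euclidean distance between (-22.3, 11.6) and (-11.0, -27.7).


dx=11.3, dy=-39.3
d^2 = 11.3^2 + (-39.3)^2 = 1672.18
d = sqrt(1672.18) = 40.8923

40.8923


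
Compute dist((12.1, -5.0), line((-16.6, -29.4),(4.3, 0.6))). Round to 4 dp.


|cross product| = 351.04
|line direction| = sqrt(1336.81) = 36.5624
Distance = 351.04/sqrt(1336.81) = 9.6011

9.6011


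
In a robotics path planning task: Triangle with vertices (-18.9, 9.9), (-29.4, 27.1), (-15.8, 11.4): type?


Side lengths squared: AB^2=406.09, BC^2=431.45, CA^2=11.86
Sorted: [11.86, 406.09, 431.45]
By sides: Scalene, By angles: Obtuse

Scalene, Obtuse


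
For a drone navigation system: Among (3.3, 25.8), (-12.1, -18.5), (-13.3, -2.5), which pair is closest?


d(P0,P1) = 46.9004, d(P0,P2) = 32.8093, d(P1,P2) = 16.0449
Closest: P1 and P2

Closest pair: (-12.1, -18.5) and (-13.3, -2.5), distance = 16.0449


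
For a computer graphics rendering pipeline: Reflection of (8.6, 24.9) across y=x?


Reflection over y=x: (x,y) -> (y,x)
(8.6, 24.9) -> (24.9, 8.6)

(24.9, 8.6)


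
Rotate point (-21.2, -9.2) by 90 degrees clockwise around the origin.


90° CW: (x,y) -> (y, -x)
(-21.2,-9.2) -> (-9.2, 21.2)

(-9.2, 21.2)


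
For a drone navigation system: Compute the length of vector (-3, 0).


|u| = sqrt((-3)^2 + 0^2) = sqrt(9) = 3

3


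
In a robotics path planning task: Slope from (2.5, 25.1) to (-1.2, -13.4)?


slope = (y2-y1)/(x2-x1) = ((-13.4)-25.1)/((-1.2)-2.5) = (-38.5)/(-3.7) = 10.4054

10.4054


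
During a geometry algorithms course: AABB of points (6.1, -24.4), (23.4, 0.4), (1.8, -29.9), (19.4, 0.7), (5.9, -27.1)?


x range: [1.8, 23.4]
y range: [-29.9, 0.7]
Bounding box: (1.8,-29.9) to (23.4,0.7)

(1.8,-29.9) to (23.4,0.7)


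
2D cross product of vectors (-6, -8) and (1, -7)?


u x v = u_x*v_y - u_y*v_x = (-6)*(-7) - (-8)*1
= 42 - (-8) = 50

50


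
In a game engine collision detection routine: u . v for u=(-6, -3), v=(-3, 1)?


u . v = u_x*v_x + u_y*v_y = (-6)*(-3) + (-3)*1
= 18 + (-3) = 15

15


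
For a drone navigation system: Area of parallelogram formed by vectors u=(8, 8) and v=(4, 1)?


|u x v| = |8*1 - 8*4|
= |8 - 32| = 24

24


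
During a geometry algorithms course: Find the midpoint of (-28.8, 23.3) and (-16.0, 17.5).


M = (((-28.8)+(-16))/2, (23.3+17.5)/2)
= (-22.4, 20.4)

(-22.4, 20.4)


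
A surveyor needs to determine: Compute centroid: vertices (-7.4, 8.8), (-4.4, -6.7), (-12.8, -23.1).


Centroid = ((x_A+x_B+x_C)/3, (y_A+y_B+y_C)/3)
= (((-7.4)+(-4.4)+(-12.8))/3, (8.8+(-6.7)+(-23.1))/3)
= (-8.2, -7)

(-8.2, -7)


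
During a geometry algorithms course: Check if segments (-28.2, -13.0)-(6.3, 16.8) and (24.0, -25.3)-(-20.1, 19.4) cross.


Cross products: d1=1790.91, d2=-1065.42, d3=-1979.91, d4=876.42
d1*d2 < 0 and d3*d4 < 0? yes

Yes, they intersect


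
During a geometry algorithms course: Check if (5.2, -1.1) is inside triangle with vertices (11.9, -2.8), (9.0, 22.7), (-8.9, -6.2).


Cross products: AB x AP = 165.92, BC x BP = 316.2, CA x CP = 58.14
All same sign? yes

Yes, inside


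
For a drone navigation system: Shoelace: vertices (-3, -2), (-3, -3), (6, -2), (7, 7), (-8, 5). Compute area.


Shoelace sum: ((-3)*(-3) - (-3)*(-2)) + ((-3)*(-2) - 6*(-3)) + (6*7 - 7*(-2)) + (7*5 - (-8)*7) + ((-8)*(-2) - (-3)*5)
= 205
Area = |205|/2 = 102.5

102.5


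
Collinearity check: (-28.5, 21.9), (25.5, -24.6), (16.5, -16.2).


Cross product: (25.5-(-28.5))*((-16.2)-21.9) - ((-24.6)-21.9)*(16.5-(-28.5))
= 35.1

No, not collinear


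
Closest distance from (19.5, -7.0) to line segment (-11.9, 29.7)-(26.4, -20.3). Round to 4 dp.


Project P onto AB: t = 0.7657 (clamped to [0,1])
Closest point on segment: (17.428, -8.5872)
Distance: 2.6101

2.6101


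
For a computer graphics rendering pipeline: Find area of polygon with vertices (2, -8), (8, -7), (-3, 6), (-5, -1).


Shoelace sum: (2*(-7) - 8*(-8)) + (8*6 - (-3)*(-7)) + ((-3)*(-1) - (-5)*6) + ((-5)*(-8) - 2*(-1))
= 152
Area = |152|/2 = 76

76


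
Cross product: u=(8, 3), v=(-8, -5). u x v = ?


u x v = u_x*v_y - u_y*v_x = 8*(-5) - 3*(-8)
= (-40) - (-24) = -16

-16


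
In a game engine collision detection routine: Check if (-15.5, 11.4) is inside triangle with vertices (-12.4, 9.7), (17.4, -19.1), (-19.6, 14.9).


Cross products: AB x AP = -38.62, BC x BP = -9.9, CA x CP = -3.88
All same sign? yes

Yes, inside


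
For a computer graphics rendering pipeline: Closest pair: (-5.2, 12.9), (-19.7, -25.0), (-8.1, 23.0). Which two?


d(P0,P1) = 40.5791, d(P0,P2) = 10.5081, d(P1,P2) = 49.3818
Closest: P0 and P2

Closest pair: (-5.2, 12.9) and (-8.1, 23.0), distance = 10.5081


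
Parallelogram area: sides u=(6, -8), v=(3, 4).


|u x v| = |6*4 - (-8)*3|
= |24 - (-24)| = 48

48


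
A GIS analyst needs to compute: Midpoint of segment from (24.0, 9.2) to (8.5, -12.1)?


M = ((24+8.5)/2, (9.2+(-12.1))/2)
= (16.25, -1.45)

(16.25, -1.45)


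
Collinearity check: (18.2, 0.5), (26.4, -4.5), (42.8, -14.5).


Cross product: (26.4-18.2)*((-14.5)-0.5) - ((-4.5)-0.5)*(42.8-18.2)
= 0

Yes, collinear


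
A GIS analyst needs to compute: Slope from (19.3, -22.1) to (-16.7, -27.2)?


slope = (y2-y1)/(x2-x1) = ((-27.2)-(-22.1))/((-16.7)-19.3) = (-5.1)/(-36) = 0.1417

0.1417


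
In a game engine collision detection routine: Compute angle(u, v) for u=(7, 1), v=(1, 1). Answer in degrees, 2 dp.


u.v = 8, |u| = sqrt(50) = 7.0711, |v| = sqrt(2) = 1.4142
cos(theta) = u.v/(|u||v|) = 8/sqrt(100) = 0.8
theta = acos(0.8) = 36.87 degrees

36.87 degrees


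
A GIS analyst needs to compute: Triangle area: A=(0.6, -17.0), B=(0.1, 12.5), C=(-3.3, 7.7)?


Area = |x_A(y_B-y_C) + x_B(y_C-y_A) + x_C(y_A-y_B)|/2
= |2.88 + 2.47 + 97.35|/2
= 102.7/2 = 51.35

51.35


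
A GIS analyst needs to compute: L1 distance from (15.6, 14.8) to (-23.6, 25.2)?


|15.6-(-23.6)| + |14.8-25.2| = 39.2 + 10.4 = 49.6

49.6


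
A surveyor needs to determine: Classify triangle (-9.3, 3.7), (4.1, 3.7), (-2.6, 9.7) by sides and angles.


Side lengths squared: AB^2=179.56, BC^2=80.89, CA^2=80.89
Sorted: [80.89, 80.89, 179.56]
By sides: Isosceles, By angles: Obtuse

Isosceles, Obtuse


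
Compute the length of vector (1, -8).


|u| = sqrt(1^2 + (-8)^2) = sqrt(65) = 8.0623

8.0623


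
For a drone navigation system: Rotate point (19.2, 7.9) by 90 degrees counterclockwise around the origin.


90° CCW: (x,y) -> (-y, x)
(19.2,7.9) -> (-7.9, 19.2)

(-7.9, 19.2)


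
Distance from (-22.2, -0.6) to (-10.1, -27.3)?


dx=12.1, dy=-26.7
d^2 = 12.1^2 + (-26.7)^2 = 859.3
d = sqrt(859.3) = 29.3138

29.3138


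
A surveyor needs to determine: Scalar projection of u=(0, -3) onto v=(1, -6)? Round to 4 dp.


u.v = 18, |v| = sqrt(37) = 6.0828
Scalar projection = u.v / |v| = 18 / sqrt(37) = 2.9592

2.9592


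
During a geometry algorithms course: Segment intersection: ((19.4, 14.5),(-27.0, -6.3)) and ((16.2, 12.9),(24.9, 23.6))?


Cross products: d1=-20.32, d2=295.2, d3=7.68, d4=-307.84
d1*d2 < 0 and d3*d4 < 0? yes

Yes, they intersect


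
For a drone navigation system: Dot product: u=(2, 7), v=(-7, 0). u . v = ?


u . v = u_x*v_x + u_y*v_y = 2*(-7) + 7*0
= (-14) + 0 = -14

-14


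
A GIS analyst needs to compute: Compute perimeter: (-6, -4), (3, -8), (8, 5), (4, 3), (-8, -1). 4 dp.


Sides: (-6, -4)->(3, -8): sqrt(97) = 9.848858, (3, -8)->(8, 5): sqrt(194) = 13.928388, (8, 5)->(4, 3): sqrt(20) = 4.472136, (4, 3)->(-8, -1): sqrt(160) = 12.649111, (-8, -1)->(-6, -4): sqrt(13) = 3.605551
Sum = 44.504044
Perimeter = 44.504

44.504


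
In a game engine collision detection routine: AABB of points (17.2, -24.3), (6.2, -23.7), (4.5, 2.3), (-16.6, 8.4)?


x range: [-16.6, 17.2]
y range: [-24.3, 8.4]
Bounding box: (-16.6,-24.3) to (17.2,8.4)

(-16.6,-24.3) to (17.2,8.4)


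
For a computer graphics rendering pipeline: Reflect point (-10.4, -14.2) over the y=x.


Reflection over y=x: (x,y) -> (y,x)
(-10.4, -14.2) -> (-14.2, -10.4)

(-14.2, -10.4)


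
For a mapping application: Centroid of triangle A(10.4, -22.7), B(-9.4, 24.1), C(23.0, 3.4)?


Centroid = ((x_A+x_B+x_C)/3, (y_A+y_B+y_C)/3)
= ((10.4+(-9.4)+23)/3, ((-22.7)+24.1+3.4)/3)
= (8, 1.6)

(8, 1.6)


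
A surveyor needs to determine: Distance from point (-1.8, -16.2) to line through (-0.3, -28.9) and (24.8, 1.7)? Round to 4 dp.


|cross product| = 364.67
|line direction| = sqrt(1566.37) = 39.5774
Distance = 364.67/sqrt(1566.37) = 9.2141

9.2141


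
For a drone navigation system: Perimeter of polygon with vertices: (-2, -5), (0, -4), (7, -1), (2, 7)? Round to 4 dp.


Sides: (-2, -5)->(0, -4): sqrt(5) = 2.236068, (0, -4)->(7, -1): sqrt(58) = 7.615773, (7, -1)->(2, 7): sqrt(89) = 9.433981, (2, 7)->(-2, -5): sqrt(160) = 12.649111
Sum = 31.934933
Perimeter = 31.9349

31.9349


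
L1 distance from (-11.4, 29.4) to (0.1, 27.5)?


|(-11.4)-0.1| + |29.4-27.5| = 11.5 + 1.9 = 13.4

13.4


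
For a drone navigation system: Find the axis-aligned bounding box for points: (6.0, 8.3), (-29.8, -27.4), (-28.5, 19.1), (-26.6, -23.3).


x range: [-29.8, 6]
y range: [-27.4, 19.1]
Bounding box: (-29.8,-27.4) to (6,19.1)

(-29.8,-27.4) to (6,19.1)


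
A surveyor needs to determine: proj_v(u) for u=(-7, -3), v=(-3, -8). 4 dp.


u.v = 45, |v| = sqrt(73) = 8.544
Scalar projection = u.v / |v| = 45 / sqrt(73) = 5.2669

5.2669


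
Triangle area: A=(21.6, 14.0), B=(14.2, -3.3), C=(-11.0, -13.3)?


Area = |x_A(y_B-y_C) + x_B(y_C-y_A) + x_C(y_A-y_B)|/2
= |216 + (-387.66) + (-190.3)|/2
= 361.96/2 = 180.98

180.98


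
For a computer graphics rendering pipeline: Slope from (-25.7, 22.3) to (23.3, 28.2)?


slope = (y2-y1)/(x2-x1) = (28.2-22.3)/(23.3-(-25.7)) = 5.9/49 = 0.1204

0.1204


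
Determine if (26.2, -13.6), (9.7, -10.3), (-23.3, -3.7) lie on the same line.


Cross product: (9.7-26.2)*((-3.7)-(-13.6)) - ((-10.3)-(-13.6))*((-23.3)-26.2)
= 0

Yes, collinear


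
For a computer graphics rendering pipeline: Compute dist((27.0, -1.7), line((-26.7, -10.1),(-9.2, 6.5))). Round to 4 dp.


|cross product| = 744.42
|line direction| = sqrt(581.81) = 24.1207
Distance = 744.42/sqrt(581.81) = 30.8622

30.8622


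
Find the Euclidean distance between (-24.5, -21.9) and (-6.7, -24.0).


dx=17.8, dy=-2.1
d^2 = 17.8^2 + (-2.1)^2 = 321.25
d = sqrt(321.25) = 17.9234

17.9234


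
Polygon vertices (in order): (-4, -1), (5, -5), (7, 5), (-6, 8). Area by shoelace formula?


Shoelace sum: ((-4)*(-5) - 5*(-1)) + (5*5 - 7*(-5)) + (7*8 - (-6)*5) + ((-6)*(-1) - (-4)*8)
= 209
Area = |209|/2 = 104.5

104.5


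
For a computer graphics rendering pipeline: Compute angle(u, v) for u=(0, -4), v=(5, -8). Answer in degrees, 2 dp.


u.v = 32, |u| = sqrt(16) = 4, |v| = sqrt(89) = 9.434
cos(theta) = u.v/(|u||v|) = 32/sqrt(1424) = 0.847998
theta = acos(0.847998) = 32.01 degrees

32.01 degrees


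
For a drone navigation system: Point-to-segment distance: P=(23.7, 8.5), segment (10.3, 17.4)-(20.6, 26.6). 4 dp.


Project P onto AB: t = 0.2943 (clamped to [0,1])
Closest point on segment: (13.3317, 20.108)
Distance: 15.5642

15.5642


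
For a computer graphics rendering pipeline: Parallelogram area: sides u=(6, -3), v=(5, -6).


|u x v| = |6*(-6) - (-3)*5|
= |(-36) - (-15)| = 21

21


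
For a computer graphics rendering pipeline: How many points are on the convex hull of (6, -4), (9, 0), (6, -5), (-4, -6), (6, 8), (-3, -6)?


Convex hull vertices (CCW): (-4, -6), (-3, -6), (6, -5), (9, 0), (6, 8)
Count = 5

5


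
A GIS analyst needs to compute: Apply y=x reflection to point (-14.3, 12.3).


Reflection over y=x: (x,y) -> (y,x)
(-14.3, 12.3) -> (12.3, -14.3)

(12.3, -14.3)


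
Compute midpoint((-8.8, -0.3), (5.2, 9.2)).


M = (((-8.8)+5.2)/2, ((-0.3)+9.2)/2)
= (-1.8, 4.45)

(-1.8, 4.45)


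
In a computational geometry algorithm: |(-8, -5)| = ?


|u| = sqrt((-8)^2 + (-5)^2) = sqrt(89) = 9.434

9.434


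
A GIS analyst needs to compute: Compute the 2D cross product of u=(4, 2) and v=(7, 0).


u x v = u_x*v_y - u_y*v_x = 4*0 - 2*7
= 0 - 14 = -14

-14
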